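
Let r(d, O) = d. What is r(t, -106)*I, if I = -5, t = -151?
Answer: 755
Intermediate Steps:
r(t, -106)*I = -151*(-5) = 755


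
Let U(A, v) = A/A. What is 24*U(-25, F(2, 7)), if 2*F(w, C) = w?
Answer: 24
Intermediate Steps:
F(w, C) = w/2
U(A, v) = 1
24*U(-25, F(2, 7)) = 24*1 = 24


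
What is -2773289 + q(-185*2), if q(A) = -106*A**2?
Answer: -17284689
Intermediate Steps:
-2773289 + q(-185*2) = -2773289 - 106*(-185*2)**2 = -2773289 - 106*(-370)**2 = -2773289 - 106*136900 = -2773289 - 14511400 = -17284689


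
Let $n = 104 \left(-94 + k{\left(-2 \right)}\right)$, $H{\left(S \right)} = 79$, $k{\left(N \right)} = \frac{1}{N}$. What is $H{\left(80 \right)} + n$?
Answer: $-9749$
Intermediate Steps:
$n = -9828$ ($n = 104 \left(-94 + \frac{1}{-2}\right) = 104 \left(-94 - \frac{1}{2}\right) = 104 \left(- \frac{189}{2}\right) = -9828$)
$H{\left(80 \right)} + n = 79 - 9828 = -9749$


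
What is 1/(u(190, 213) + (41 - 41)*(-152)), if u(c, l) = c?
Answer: 1/190 ≈ 0.0052632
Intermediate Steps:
1/(u(190, 213) + (41 - 41)*(-152)) = 1/(190 + (41 - 41)*(-152)) = 1/(190 + 0*(-152)) = 1/(190 + 0) = 1/190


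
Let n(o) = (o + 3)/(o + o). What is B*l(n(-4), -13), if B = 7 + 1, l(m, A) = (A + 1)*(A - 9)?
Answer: 2112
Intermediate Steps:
n(o) = (3 + o)/(2*o) (n(o) = (3 + o)/((2*o)) = (3 + o)*(1/(2*o)) = (3 + o)/(2*o))
l(m, A) = (1 + A)*(-9 + A)
B = 8
B*l(n(-4), -13) = 8*(-9 + (-13)² - 8*(-13)) = 8*(-9 + 169 + 104) = 8*264 = 2112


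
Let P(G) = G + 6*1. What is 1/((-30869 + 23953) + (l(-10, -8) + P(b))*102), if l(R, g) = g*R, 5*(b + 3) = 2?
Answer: 5/7954 ≈ 0.00062861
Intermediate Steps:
b = -13/5 (b = -3 + (⅕)*2 = -3 + ⅖ = -13/5 ≈ -2.6000)
P(G) = 6 + G (P(G) = G + 6 = 6 + G)
l(R, g) = R*g
1/((-30869 + 23953) + (l(-10, -8) + P(b))*102) = 1/((-30869 + 23953) + (-10*(-8) + (6 - 13/5))*102) = 1/(-6916 + (80 + 17/5)*102) = 1/(-6916 + (417/5)*102) = 1/(-6916 + 42534/5) = 1/(7954/5) = 5/7954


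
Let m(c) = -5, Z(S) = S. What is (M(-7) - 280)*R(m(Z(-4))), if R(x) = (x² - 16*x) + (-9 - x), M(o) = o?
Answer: -28987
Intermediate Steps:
R(x) = -9 + x² - 17*x
(M(-7) - 280)*R(m(Z(-4))) = (-7 - 280)*(-9 + (-5)² - 17*(-5)) = -287*(-9 + 25 + 85) = -287*101 = -28987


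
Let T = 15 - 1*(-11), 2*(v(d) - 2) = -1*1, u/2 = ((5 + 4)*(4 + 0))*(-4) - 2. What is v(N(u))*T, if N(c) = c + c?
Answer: 39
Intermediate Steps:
u = -292 (u = 2*(((5 + 4)*(4 + 0))*(-4) - 2) = 2*((9*4)*(-4) - 2) = 2*(36*(-4) - 2) = 2*(-144 - 2) = 2*(-146) = -292)
N(c) = 2*c
v(d) = 3/2 (v(d) = 2 + (-1*1)/2 = 2 + (1/2)*(-1) = 2 - 1/2 = 3/2)
T = 26 (T = 15 + 11 = 26)
v(N(u))*T = (3/2)*26 = 39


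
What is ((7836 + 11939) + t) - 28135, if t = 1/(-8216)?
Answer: -68685761/8216 ≈ -8360.0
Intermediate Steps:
t = -1/8216 ≈ -0.00012171
((7836 + 11939) + t) - 28135 = ((7836 + 11939) - 1/8216) - 28135 = (19775 - 1/8216) - 28135 = 162471399/8216 - 28135 = -68685761/8216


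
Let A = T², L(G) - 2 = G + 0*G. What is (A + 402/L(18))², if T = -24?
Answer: 35533521/100 ≈ 3.5534e+5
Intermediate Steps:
L(G) = 2 + G (L(G) = 2 + (G + 0*G) = 2 + (G + 0) = 2 + G)
A = 576 (A = (-24)² = 576)
(A + 402/L(18))² = (576 + 402/(2 + 18))² = (576 + 402/20)² = (576 + 402*(1/20))² = (576 + 201/10)² = (5961/10)² = 35533521/100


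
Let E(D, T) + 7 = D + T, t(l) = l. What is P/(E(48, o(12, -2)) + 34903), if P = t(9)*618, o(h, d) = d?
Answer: 2781/17471 ≈ 0.15918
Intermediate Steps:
P = 5562 (P = 9*618 = 5562)
E(D, T) = -7 + D + T (E(D, T) = -7 + (D + T) = -7 + D + T)
P/(E(48, o(12, -2)) + 34903) = 5562/((-7 + 48 - 2) + 34903) = 5562/(39 + 34903) = 5562/34942 = 5562*(1/34942) = 2781/17471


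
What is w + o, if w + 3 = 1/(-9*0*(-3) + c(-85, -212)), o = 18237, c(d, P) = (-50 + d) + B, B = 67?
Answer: 1239911/68 ≈ 18234.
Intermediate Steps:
c(d, P) = 17 + d (c(d, P) = (-50 + d) + 67 = 17 + d)
w = -205/68 (w = -3 + 1/(-9*0*(-3) + (17 - 85)) = -3 + 1/(0*(-3) - 68) = -3 + 1/(0 - 68) = -3 + 1/(-68) = -3 - 1/68 = -205/68 ≈ -3.0147)
w + o = -205/68 + 18237 = 1239911/68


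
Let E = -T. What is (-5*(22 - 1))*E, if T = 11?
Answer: 1155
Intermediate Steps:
E = -11 (E = -1*11 = -11)
(-5*(22 - 1))*E = -5*(22 - 1)*(-11) = -5*21*(-11) = -105*(-11) = 1155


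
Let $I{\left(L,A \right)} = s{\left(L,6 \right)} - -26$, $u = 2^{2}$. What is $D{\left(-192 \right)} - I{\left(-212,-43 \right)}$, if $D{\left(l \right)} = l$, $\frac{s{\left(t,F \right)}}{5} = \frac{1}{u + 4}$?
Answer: $- \frac{1749}{8} \approx -218.63$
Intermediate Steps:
$u = 4$
$s{\left(t,F \right)} = \frac{5}{8}$ ($s{\left(t,F \right)} = \frac{5}{4 + 4} = \frac{5}{8}$)
$I{\left(L,A \right)} = \frac{213}{8}$ ($I{\left(L,A \right)} = \frac{5}{8} - -26 = \frac{5}{8} + 26 = \frac{213}{8}$)
$D{\left(-192 \right)} - I{\left(-212,-43 \right)} = -192 - \frac{213}{8} = - \frac{1749}{8}$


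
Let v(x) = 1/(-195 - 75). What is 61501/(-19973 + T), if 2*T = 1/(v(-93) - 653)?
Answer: -10843302811/3521459738 ≈ -3.0792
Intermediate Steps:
v(x) = -1/270 (v(x) = 1/(-270) = -1/270)
T = -135/176311 (T = 1/(2*(-1/270 - 653)) = 1/(2*(-176311/270)) = (½)*(-270/176311) = -135/176311 ≈ -0.00076569)
61501/(-19973 + T) = 61501/(-19973 - 135/176311) = 61501/(-3521459738/176311) = 61501*(-176311/3521459738) = -10843302811/3521459738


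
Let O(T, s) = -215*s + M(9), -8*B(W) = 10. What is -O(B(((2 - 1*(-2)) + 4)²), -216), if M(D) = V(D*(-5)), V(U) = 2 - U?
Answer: -46487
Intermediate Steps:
B(W) = -5/4 (B(W) = -⅛*10 = -5/4)
M(D) = 2 + 5*D (M(D) = 2 - D*(-5) = 2 - (-5)*D = 2 + 5*D)
O(T, s) = 47 - 215*s (O(T, s) = -215*s + (2 + 5*9) = -215*s + (2 + 45) = -215*s + 47 = 47 - 215*s)
-O(B(((2 - 1*(-2)) + 4)²), -216) = -(47 - 215*(-216)) = -(47 + 46440) = -1*46487 = -46487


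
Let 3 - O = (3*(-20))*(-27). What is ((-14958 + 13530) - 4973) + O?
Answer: -8018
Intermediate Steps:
O = -1617 (O = 3 - 3*(-20)*(-27) = 3 - (-60)*(-27) = 3 - 1*1620 = 3 - 1620 = -1617)
((-14958 + 13530) - 4973) + O = ((-14958 + 13530) - 4973) - 1617 = (-1428 - 4973) - 1617 = -6401 - 1617 = -8018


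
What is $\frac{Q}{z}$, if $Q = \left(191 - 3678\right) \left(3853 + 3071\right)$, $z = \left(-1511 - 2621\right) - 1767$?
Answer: $\frac{24143988}{5899} \approx 4092.9$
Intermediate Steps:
$z = -5899$ ($z = -4132 - 1767 = -5899$)
$Q = -24143988$ ($Q = \left(-3487\right) 6924 = -24143988$)
$\frac{Q}{z} = - \frac{24143988}{-5899} = \left(-24143988\right) \left(- \frac{1}{5899}\right) = \frac{24143988}{5899}$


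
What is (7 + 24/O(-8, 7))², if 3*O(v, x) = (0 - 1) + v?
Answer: 1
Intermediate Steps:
O(v, x) = -⅓ + v/3 (O(v, x) = ((0 - 1) + v)/3 = (-1 + v)/3 = -⅓ + v/3)
(7 + 24/O(-8, 7))² = (7 + 24/(-⅓ + (⅓)*(-8)))² = (7 + 24/(-⅓ - 8/3))² = (7 + 24/(-3))² = (7 + 24*(-⅓))² = (7 - 8)² = (-1)² = 1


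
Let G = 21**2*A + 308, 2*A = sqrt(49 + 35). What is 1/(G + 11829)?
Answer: 12137/143222668 - 441*sqrt(21)/143222668 ≈ 7.0632e-5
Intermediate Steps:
A = sqrt(21) (A = sqrt(49 + 35)/2 = sqrt(84)/2 = (2*sqrt(21))/2 = sqrt(21) ≈ 4.5826)
G = 308 + 441*sqrt(21) (G = 21**2*sqrt(21) + 308 = 441*sqrt(21) + 308 = 308 + 441*sqrt(21) ≈ 2328.9)
1/(G + 11829) = 1/((308 + 441*sqrt(21)) + 11829) = 1/(12137 + 441*sqrt(21))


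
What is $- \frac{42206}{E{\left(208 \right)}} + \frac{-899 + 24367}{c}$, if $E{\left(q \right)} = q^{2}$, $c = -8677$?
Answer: $- \frac{690770507}{187700864} \approx -3.6802$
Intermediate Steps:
$- \frac{42206}{E{\left(208 \right)}} + \frac{-899 + 24367}{c} = - \frac{42206}{208^{2}} + \frac{-899 + 24367}{-8677} = - \frac{42206}{43264} + 23468 \left(- \frac{1}{8677}\right) = \left(-42206\right) \frac{1}{43264} - \frac{23468}{8677} = - \frac{21103}{21632} - \frac{23468}{8677} = - \frac{690770507}{187700864}$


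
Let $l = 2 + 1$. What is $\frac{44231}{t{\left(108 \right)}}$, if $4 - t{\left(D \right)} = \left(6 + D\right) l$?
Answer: $- \frac{44231}{338} \approx -130.86$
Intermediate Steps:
$l = 3$
$t{\left(D \right)} = -14 - 3 D$ ($t{\left(D \right)} = 4 - \left(6 + D\right) 3 = 4 - \left(18 + 3 D\right) = -14 - 3 D$)
$\frac{44231}{t{\left(108 \right)}} = \frac{44231}{-14 - 324} = \frac{44231}{-338} = 44231 \left(- \frac{1}{338}\right) = - \frac{44231}{338}$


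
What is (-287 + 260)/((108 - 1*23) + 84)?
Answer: -27/169 ≈ -0.15976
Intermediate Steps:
(-287 + 260)/((108 - 1*23) + 84) = -27/((108 - 23) + 84) = -27/(85 + 84) = -27/169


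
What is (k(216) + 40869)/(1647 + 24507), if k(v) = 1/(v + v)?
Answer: 17655409/11298528 ≈ 1.5626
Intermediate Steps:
k(v) = 1/(2*v)
(k(216) + 40869)/(1647 + 24507) = ((1/2)/216 + 40869)/(1647 + 24507) = ((1/2)*(1/216) + 40869)/26154 = (1/432 + 40869)*(1/26154) = (17655409/432)*(1/26154) = 17655409/11298528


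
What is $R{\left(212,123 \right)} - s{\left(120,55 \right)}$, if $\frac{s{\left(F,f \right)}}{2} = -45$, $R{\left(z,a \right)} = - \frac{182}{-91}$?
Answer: $92$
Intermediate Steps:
$R{\left(z,a \right)} = 2$ ($R{\left(z,a \right)} = \left(-182\right) \left(- \frac{1}{91}\right) = 2$)
$s{\left(F,f \right)} = -90$ ($s{\left(F,f \right)} = 2 \left(-45\right) = -90$)
$R{\left(212,123 \right)} - s{\left(120,55 \right)} = 2 - -90 = 2 + 90 = 92$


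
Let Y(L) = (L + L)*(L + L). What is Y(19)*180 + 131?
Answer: 260051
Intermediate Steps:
Y(L) = 4*L**2 (Y(L) = (2*L)*(2*L) = 4*L**2)
Y(19)*180 + 131 = (4*19**2)*180 + 131 = (4*361)*180 + 131 = 1444*180 + 131 = 259920 + 131 = 260051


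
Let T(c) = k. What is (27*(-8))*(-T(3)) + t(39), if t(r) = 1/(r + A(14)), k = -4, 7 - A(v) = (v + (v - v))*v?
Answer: -129601/150 ≈ -864.01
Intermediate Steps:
A(v) = 7 - v**2 (A(v) = 7 - (v + (v - v))*v = 7 - (v + 0)*v = 7 - v*v = 7 - v**2)
t(r) = 1/(-189 + r) (t(r) = 1/(r + (7 - 1*14**2)) = 1/(r + (7 - 1*196)) = 1/(r + (7 - 196)) = 1/(r - 189) = 1/(-189 + r))
T(c) = -4
(27*(-8))*(-T(3)) + t(39) = (27*(-8))*(-1*(-4)) + 1/(-189 + 39) = -216*4 + 1/(-150) = -864 - 1/150 = -129601/150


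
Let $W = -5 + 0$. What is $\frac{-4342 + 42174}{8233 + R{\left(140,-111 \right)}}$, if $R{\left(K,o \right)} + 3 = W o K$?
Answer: $\frac{18916}{42965} \approx 0.44027$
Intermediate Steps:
$W = -5$
$R{\left(K,o \right)} = -3 - 5 K o$ ($R{\left(K,o \right)} = -3 + - 5 o K = -3 - 5 K o$)
$\frac{-4342 + 42174}{8233 + R{\left(140,-111 \right)}} = \frac{-4342 + 42174}{8233 - \left(3 + 700 \left(-111\right)\right)} = \frac{37832}{8233 + \left(-3 + 77700\right)} = \frac{37832}{8233 + 77697} = \frac{37832}{85930} = 37832 \cdot \frac{1}{85930} = \frac{18916}{42965}$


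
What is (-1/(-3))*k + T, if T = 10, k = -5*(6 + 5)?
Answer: -25/3 ≈ -8.3333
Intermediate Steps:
k = -55 (k = -5*11 = -55)
(-1/(-3))*k + T = -1/(-3)*(-55) + 10 = -1*(-⅓)*(-55) + 10 = (⅓)*(-55) + 10 = -55/3 + 10 = -25/3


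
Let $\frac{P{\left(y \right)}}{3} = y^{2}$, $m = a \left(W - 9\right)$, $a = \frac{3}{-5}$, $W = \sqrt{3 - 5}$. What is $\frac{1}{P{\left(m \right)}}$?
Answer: $\frac{25}{27 \left(9 - i \sqrt{2}\right)^{2}} \approx 0.010618 + 0.0034214 i$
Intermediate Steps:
$W = i \sqrt{2}$ ($W = \sqrt{-2} = i \sqrt{2} \approx 1.4142 i$)
$a = - \frac{3}{5}$ ($a = 3 \left(- \frac{1}{5}\right) = - \frac{3}{5} \approx -0.6$)
$m = \frac{27}{5} - \frac{3 i \sqrt{2}}{5}$ ($m = - \frac{3 \left(i \sqrt{2} - 9\right)}{5} = - \frac{3 \left(-9 + i \sqrt{2}\right)}{5} = \frac{27}{5} - \frac{3 i \sqrt{2}}{5} \approx 5.4 - 0.84853 i$)
$P{\left(y \right)} = 3 y^{2}$
$\frac{1}{P{\left(m \right)}} = \frac{1}{3 \left(\frac{27}{5} - \frac{3 i \sqrt{2}}{5}\right)^{2}}$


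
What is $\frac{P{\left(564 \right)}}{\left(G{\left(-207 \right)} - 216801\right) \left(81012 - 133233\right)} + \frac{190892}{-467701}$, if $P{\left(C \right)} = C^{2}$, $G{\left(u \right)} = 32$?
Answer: $- \frac{55403292869108}{135751941534391} \approx -0.40812$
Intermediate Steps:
$\frac{P{\left(564 \right)}}{\left(G{\left(-207 \right)} - 216801\right) \left(81012 - 133233\right)} + \frac{190892}{-467701} = \frac{564^{2}}{\left(32 - 216801\right) \left(81012 - 133233\right)} + \frac{190892}{-467701} = \frac{318096}{\left(-216769\right) \left(-52221\right)} + 190892 \left(- \frac{1}{467701}\right) = \frac{318096}{11319893949} - \frac{14684}{35977} = 318096 \cdot \frac{1}{11319893949} - \frac{14684}{35977} = \frac{106032}{3773297983} - \frac{14684}{35977} = - \frac{55403292869108}{135751941534391}$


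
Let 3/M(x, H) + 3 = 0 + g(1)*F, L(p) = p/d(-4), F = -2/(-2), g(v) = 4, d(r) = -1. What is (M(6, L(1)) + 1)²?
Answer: 16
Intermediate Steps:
F = 1 (F = -2*(-½) = 1)
L(p) = -p (L(p) = p/(-1) = p*(-1) = -p)
M(x, H) = 3 (M(x, H) = 3/(-3 + (0 + 4*1)) = 3/(-3 + (0 + 4)) = 3/(-3 + 4) = 3/1 = 3*1 = 3)
(M(6, L(1)) + 1)² = (3 + 1)² = 4² = 16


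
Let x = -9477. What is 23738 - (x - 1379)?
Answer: 34594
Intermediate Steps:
23738 - (x - 1379) = 23738 - (-9477 - 1379) = 23738 - 1*(-10856) = 23738 + 10856 = 34594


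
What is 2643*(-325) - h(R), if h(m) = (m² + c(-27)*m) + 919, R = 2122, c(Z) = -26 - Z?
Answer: -5364900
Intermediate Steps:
h(m) = 919 + m + m² (h(m) = (m² + (-26 - 1*(-27))*m) + 919 = (m² + (-26 + 27)*m) + 919 = (m² + 1*m) + 919 = (m² + m) + 919 = (m + m²) + 919 = 919 + m + m²)
2643*(-325) - h(R) = 2643*(-325) - (919 + 2122 + 2122²) = -858975 - (919 + 2122 + 4502884) = -858975 - 1*4505925 = -858975 - 4505925 = -5364900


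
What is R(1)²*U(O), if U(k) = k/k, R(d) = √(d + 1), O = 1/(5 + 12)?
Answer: 2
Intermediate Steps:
O = 1/17 ≈ 0.058824
R(d) = √(1 + d)
U(k) = 1
R(1)²*U(O) = (√(1 + 1))²*1 = (√2)²*1 = 2*1 = 2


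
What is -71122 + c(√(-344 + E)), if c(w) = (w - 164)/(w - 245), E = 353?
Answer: -17211363/242 ≈ -71121.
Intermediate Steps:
c(w) = (-164 + w)/(-245 + w)
-71122 + c(√(-344 + E)) = -71122 + (-164 + √(-344 + 353))/(-245 + √(-344 + 353)) = -71122 + (-164 + √9)/(-245 + √9) = -71122 + (-164 + 3)/(-245 + 3) = -71122 - 161/(-242) = -71122 - 1/242*(-161) = -71122 + 161/242 = -17211363/242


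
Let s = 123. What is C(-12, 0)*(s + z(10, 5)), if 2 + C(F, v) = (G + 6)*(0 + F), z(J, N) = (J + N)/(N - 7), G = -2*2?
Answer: -3003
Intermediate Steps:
G = -4
z(J, N) = (J + N)/(-7 + N)
C(F, v) = -2 + 2*F (C(F, v) = -2 + (-4 + 6)*(0 + F) = -2 + 2*F)
C(-12, 0)*(s + z(10, 5)) = (-2 + 2*(-12))*(123 + (10 + 5)/(-7 + 5)) = (-2 - 24)*(123 + 15/(-2)) = -26*(123 - ½*15) = -26*(123 - 15/2) = -26*231/2 = -3003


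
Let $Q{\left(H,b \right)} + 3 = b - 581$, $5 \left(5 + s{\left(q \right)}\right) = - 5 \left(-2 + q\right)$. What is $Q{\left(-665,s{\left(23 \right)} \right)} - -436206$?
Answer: $435596$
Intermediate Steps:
$s{\left(q \right)} = -3 - q$ ($s{\left(q \right)} = -5 + \frac{\left(-5\right) \left(-2 + q\right)}{5} = -5 + \frac{10 - 5 q}{5} = -5 - \left(-2 + q\right) = -3 - q$)
$Q{\left(H,b \right)} = -584 + b$ ($Q{\left(H,b \right)} = -3 + \left(b - 581\right) = -3 + \left(-581 + b\right) = -584 + b$)
$Q{\left(-665,s{\left(23 \right)} \right)} - -436206 = \left(-584 - 26\right) - -436206 = \left(-584 - 26\right) + 436206 = -610 + 436206 = 435596$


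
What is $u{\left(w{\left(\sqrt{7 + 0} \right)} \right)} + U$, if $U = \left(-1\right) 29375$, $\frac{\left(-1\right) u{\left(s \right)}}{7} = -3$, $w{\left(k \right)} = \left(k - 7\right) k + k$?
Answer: $-29354$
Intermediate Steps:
$w{\left(k \right)} = k + k \left(-7 + k\right)$ ($w{\left(k \right)} = \left(k - 7\right) k + k = \left(-7 + k\right) k + k = k \left(-7 + k\right) + k = k + k \left(-7 + k\right)$)
$u{\left(s \right)} = 21$ ($u{\left(s \right)} = \left(-7\right) \left(-3\right) = 21$)
$U = -29375$
$u{\left(w{\left(\sqrt{7 + 0} \right)} \right)} + U = 21 - 29375 = -29354$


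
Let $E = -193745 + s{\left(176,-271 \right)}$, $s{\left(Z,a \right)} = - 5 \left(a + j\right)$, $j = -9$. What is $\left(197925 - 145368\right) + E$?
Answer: $-139788$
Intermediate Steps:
$s{\left(Z,a \right)} = 45 - 5 a$ ($s{\left(Z,a \right)} = - 5 \left(a - 9\right) = - 5 \left(-9 + a\right) = 45 - 5 a$)
$E = -192345$ ($E = -193745 + \left(45 - -1355\right) = -193745 + \left(45 + 1355\right) = -193745 + 1400 = -192345$)
$\left(197925 - 145368\right) + E = \left(197925 - 145368\right) - 192345 = 52557 - 192345 = -139788$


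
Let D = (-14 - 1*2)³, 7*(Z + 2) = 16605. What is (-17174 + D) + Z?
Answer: -132299/7 ≈ -18900.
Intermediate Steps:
Z = 16591/7 (Z = -2 + (⅐)*16605 = -2 + 16605/7 = 16591/7 ≈ 2370.1)
D = -4096 (D = (-14 - 2)³ = (-16)³ = -4096)
(-17174 + D) + Z = (-17174 - 4096) + 16591/7 = -21270 + 16591/7 = -132299/7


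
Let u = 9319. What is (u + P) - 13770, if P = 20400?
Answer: 15949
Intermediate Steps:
(u + P) - 13770 = (9319 + 20400) - 13770 = 29719 - 13770 = 15949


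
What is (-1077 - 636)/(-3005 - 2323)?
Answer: 571/1776 ≈ 0.32151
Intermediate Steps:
(-1077 - 636)/(-3005 - 2323) = -1713/(-5328) = -1713*(-1/5328) = 571/1776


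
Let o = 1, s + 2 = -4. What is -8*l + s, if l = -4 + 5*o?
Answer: -14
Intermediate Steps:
s = -6 (s = -2 - 4 = -6)
l = 1 (l = -4 + 5*1 = -4 + 5 = 1)
-8*l + s = -8*1 - 6 = -8 - 6 = -14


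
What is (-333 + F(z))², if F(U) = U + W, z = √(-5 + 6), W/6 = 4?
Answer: 94864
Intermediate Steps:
W = 24 (W = 6*4 = 24)
z = 1 (z = √1 = 1)
F(U) = 24 + U (F(U) = U + 24 = 24 + U)
(-333 + F(z))² = (-333 + (24 + 1))² = (-333 + 25)² = (-308)² = 94864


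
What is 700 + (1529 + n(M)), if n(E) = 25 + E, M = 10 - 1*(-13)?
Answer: 2277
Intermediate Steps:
M = 23 (M = 10 + 13 = 23)
700 + (1529 + n(M)) = 700 + (1529 + (25 + 23)) = 700 + (1529 + 48) = 700 + 1577 = 2277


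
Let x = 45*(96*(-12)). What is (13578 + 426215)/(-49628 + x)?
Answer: -439793/101468 ≈ -4.3343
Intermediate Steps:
x = -51840 (x = 45*(-1152) = -51840)
(13578 + 426215)/(-49628 + x) = (13578 + 426215)/(-49628 - 51840) = 439793/(-101468) = 439793*(-1/101468) = -439793/101468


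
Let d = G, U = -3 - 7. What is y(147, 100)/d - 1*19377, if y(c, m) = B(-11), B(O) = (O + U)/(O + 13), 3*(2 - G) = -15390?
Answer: -198885549/10264 ≈ -19377.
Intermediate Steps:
G = 5132 (G = 2 - ⅓*(-15390) = 2 + 5130 = 5132)
U = -10
d = 5132
B(O) = (-10 + O)/(13 + O) (B(O) = (O - 10)/(O + 13) = (-10 + O)/(13 + O))
y(c, m) = -21/2 (y(c, m) = (-10 - 11)/(13 - 11) = -21/2)
y(147, 100)/d - 1*19377 = -21/2/5132 - 1*19377 = -21/2*1/5132 - 19377 = -21/10264 - 19377 = -198885549/10264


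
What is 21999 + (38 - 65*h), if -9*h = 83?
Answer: 203728/9 ≈ 22636.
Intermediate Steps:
h = -83/9 (h = -⅑*83 = -83/9 ≈ -9.2222)
21999 + (38 - 65*h) = 21999 + (38 - 65*(-83/9)) = 21999 + (38 + 5395/9) = 21999 + 5737/9 = 203728/9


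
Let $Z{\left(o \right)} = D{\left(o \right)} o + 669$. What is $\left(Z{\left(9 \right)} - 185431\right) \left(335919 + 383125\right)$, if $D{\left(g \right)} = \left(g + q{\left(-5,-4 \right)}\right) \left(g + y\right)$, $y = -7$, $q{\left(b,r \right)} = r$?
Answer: $-132787293568$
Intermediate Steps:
$D{\left(g \right)} = \left(-7 + g\right) \left(-4 + g\right)$ ($D{\left(g \right)} = \left(g - 4\right) \left(g - 7\right) = \left(-4 + g\right) \left(-7 + g\right) = \left(-7 + g\right) \left(-4 + g\right)$)
$Z{\left(o \right)} = 669 + o \left(28 + o^{2} - 11 o\right)$ ($Z{\left(o \right)} = \left(28 + o^{2} - 11 o\right) o + 669 = o \left(28 + o^{2} - 11 o\right) + 669 = 669 + o \left(28 + o^{2} - 11 o\right)$)
$\left(Z{\left(9 \right)} - 185431\right) \left(335919 + 383125\right) = \left(\left(669 + 9 \left(28 + 9^{2} - 99\right)\right) - 185431\right) \left(335919 + 383125\right) = \left(\left(669 + 9 \left(28 + 81 - 99\right)\right) - 185431\right) 719044 = \left(\left(669 + 9 \cdot 10\right) - 185431\right) 719044 = \left(\left(669 + 90\right) - 185431\right) 719044 = \left(759 - 185431\right) 719044 = \left(-184672\right) 719044 = -132787293568$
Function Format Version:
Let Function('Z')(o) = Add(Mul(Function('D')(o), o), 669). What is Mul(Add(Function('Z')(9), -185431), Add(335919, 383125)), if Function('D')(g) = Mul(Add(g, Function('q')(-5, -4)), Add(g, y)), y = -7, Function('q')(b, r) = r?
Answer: -132787293568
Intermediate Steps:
Function('D')(g) = Mul(Add(-7, g), Add(-4, g)) (Function('D')(g) = Mul(Add(g, -4), Add(g, -7)) = Mul(Add(-4, g), Add(-7, g)) = Mul(Add(-7, g), Add(-4, g)))
Function('Z')(o) = Add(669, Mul(o, Add(28, Pow(o, 2), Mul(-11, o)))) (Function('Z')(o) = Add(Mul(Add(28, Pow(o, 2), Mul(-11, o)), o), 669) = Add(Mul(o, Add(28, Pow(o, 2), Mul(-11, o))), 669) = Add(669, Mul(o, Add(28, Pow(o, 2), Mul(-11, o)))))
Mul(Add(Function('Z')(9), -185431), Add(335919, 383125)) = Mul(Add(Add(669, Mul(9, Add(28, Pow(9, 2), Mul(-11, 9)))), -185431), Add(335919, 383125)) = Mul(Add(Add(669, Mul(9, Add(28, 81, -99))), -185431), 719044) = Mul(Add(Add(669, Mul(9, 10)), -185431), 719044) = Mul(Add(Add(669, 90), -185431), 719044) = Mul(Add(759, -185431), 719044) = Mul(-184672, 719044) = -132787293568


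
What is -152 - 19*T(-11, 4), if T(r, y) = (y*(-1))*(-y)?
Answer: -456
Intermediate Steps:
T(r, y) = y² (T(r, y) = (-y)*(-y) = y²)
-152 - 19*T(-11, 4) = -152 - 19*4² = -152 - 19*16 = -152 - 304 = -456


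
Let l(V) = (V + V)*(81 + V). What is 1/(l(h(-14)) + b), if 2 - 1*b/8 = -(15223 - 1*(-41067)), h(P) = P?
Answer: 1/448460 ≈ 2.2299e-6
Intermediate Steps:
l(V) = 2*V*(81 + V) (l(V) = (2*V)*(81 + V) = 2*V*(81 + V))
b = 450336 (b = 16 - (-8)*(15223 - 1*(-41067)) = 16 - (-8)*(15223 + 41067) = 16 - (-8)*56290 = 16 - 8*(-56290) = 16 + 450320 = 450336)
1/(l(h(-14)) + b) = 1/(2*(-14)*(81 - 14) + 450336) = 1/(2*(-14)*67 + 450336) = 1/(-1876 + 450336) = 1/448460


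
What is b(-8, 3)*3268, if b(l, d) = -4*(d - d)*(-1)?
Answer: 0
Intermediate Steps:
b(l, d) = 0 (b(l, d) = -4*0*(-1) = 0*(-1) = 0)
b(-8, 3)*3268 = 0*3268 = 0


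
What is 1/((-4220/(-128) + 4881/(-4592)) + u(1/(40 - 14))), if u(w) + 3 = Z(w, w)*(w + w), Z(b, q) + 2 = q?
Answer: 1552096/44630407 ≈ 0.034777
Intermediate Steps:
Z(b, q) = -2 + q
u(w) = -3 + 2*w*(-2 + w) (u(w) = -3 + (-2 + w)*(w + w) = -3 + (-2 + w)*(2*w) = -3 + 2*w*(-2 + w))
1/((-4220/(-128) + 4881/(-4592)) + u(1/(40 - 14))) = 1/((-4220/(-128) + 4881/(-4592)) + (-3 + 2*(-2 + 1/(40 - 14))/(40 - 14))) = 1/((-4220*(-1/128) + 4881*(-1/4592)) + (-3 + 2*(-2 + 1/26)/26)) = 1/((1055/32 - 4881/4592) + (-3 + 2*(1/26)*(-2 + 1/26))) = 1/(293023/9184 + (-3 + 2*(1/26)*(-51/26))) = 1/(293023/9184 + (-3 - 51/338)) = 1/(293023/9184 - 1065/338) = 1/(44630407/1552096) = 1552096/44630407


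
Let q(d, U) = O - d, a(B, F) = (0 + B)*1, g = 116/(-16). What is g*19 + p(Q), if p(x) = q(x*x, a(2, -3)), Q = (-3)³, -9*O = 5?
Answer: -31223/36 ≈ -867.31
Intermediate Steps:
O = -5/9 (O = -⅑*5 = -5/9 ≈ -0.55556)
g = -29/4 (g = 116*(-1/16) = -29/4 ≈ -7.2500)
Q = -27
a(B, F) = B (a(B, F) = B*1 = B)
q(d, U) = -5/9 - d
p(x) = -5/9 - x² (p(x) = -5/9 - x*x = -5/9 - x²)
g*19 + p(Q) = -29/4*19 + (-5/9 - 1*(-27)²) = -551/4 + (-5/9 - 1*729) = -551/4 + (-5/9 - 729) = -551/4 - 6566/9 = -31223/36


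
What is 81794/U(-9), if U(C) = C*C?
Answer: 81794/81 ≈ 1009.8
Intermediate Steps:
U(C) = C²
81794/U(-9) = 81794/((-9)²) = 81794/81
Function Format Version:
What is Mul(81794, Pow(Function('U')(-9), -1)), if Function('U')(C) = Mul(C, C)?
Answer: Rational(81794, 81) ≈ 1009.8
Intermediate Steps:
Function('U')(C) = Pow(C, 2)
Mul(81794, Pow(Function('U')(-9), -1)) = Mul(81794, Pow(Pow(-9, 2), -1)) = Mul(81794, Pow(81, -1)) = Mul(81794, Rational(1, 81)) = Rational(81794, 81)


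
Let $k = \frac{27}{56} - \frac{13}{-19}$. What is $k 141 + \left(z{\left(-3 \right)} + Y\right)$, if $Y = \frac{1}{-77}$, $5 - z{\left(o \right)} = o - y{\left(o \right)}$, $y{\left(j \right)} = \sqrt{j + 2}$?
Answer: $\frac{2018271}{11704} + i \approx 172.44 + 1.0 i$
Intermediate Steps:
$y{\left(j \right)} = \sqrt{2 + j}$
$k = \frac{1241}{1064}$ ($k = 27 \cdot \frac{1}{56} - - \frac{13}{19} = \frac{27}{56} + \frac{13}{19} = \frac{1241}{1064} \approx 1.1664$)
$z{\left(o \right)} = 5 + \sqrt{2 + o} - o$ ($z{\left(o \right)} = 5 - \left(o - \sqrt{2 + o}\right) = 5 + \sqrt{2 + o} - o$)
$Y = - \frac{1}{77} \approx -0.012987$
$k 141 + \left(z{\left(-3 \right)} + Y\right) = \frac{1241}{1064} \cdot 141 + \left(\left(5 + \sqrt{2 - 3} - -3\right) - \frac{1}{77}\right) = \frac{174981}{1064} + \left(\left(5 + \sqrt{-1} + 3\right) - \frac{1}{77}\right) = \frac{174981}{1064} + \left(\left(5 + i + 3\right) - \frac{1}{77}\right) = \frac{174981}{1064} + \left(\left(8 + i\right) - \frac{1}{77}\right) = \frac{174981}{1064} + \left(\frac{615}{77} + i\right) = \frac{2018271}{11704} + i$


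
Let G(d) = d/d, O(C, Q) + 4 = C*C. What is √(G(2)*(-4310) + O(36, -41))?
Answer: I*√3018 ≈ 54.936*I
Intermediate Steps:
O(C, Q) = -4 + C² (O(C, Q) = -4 + C*C = -4 + C²)
G(d) = 1
√(G(2)*(-4310) + O(36, -41)) = √(1*(-4310) + (-4 + 36²)) = √(-4310 + (-4 + 1296)) = √(-4310 + 1292) = √(-3018) = I*√3018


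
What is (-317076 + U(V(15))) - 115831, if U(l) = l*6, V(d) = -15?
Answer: -432997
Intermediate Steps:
U(l) = 6*l
(-317076 + U(V(15))) - 115831 = (-317076 + 6*(-15)) - 115831 = (-317076 - 90) - 115831 = -317166 - 115831 = -432997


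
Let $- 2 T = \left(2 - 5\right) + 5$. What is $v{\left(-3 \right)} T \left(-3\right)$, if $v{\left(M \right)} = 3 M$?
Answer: $-27$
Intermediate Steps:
$T = -1$ ($T = - \frac{\left(2 - 5\right) + 5}{2} = - \frac{-3 + 5}{2} = \left(- \frac{1}{2}\right) 2 = -1$)
$v{\left(-3 \right)} T \left(-3\right) = 3 \left(-3\right) \left(-1\right) \left(-3\right) = \left(-9\right) \left(-1\right) \left(-3\right) = 9 \left(-3\right) = -27$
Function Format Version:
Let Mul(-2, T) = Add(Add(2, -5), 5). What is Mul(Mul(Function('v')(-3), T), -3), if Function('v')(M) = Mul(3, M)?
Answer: -27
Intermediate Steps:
T = -1 (T = Mul(Rational(-1, 2), Add(Add(2, -5), 5)) = Mul(Rational(-1, 2), Add(-3, 5)) = Mul(Rational(-1, 2), 2) = -1)
Mul(Mul(Function('v')(-3), T), -3) = Mul(Mul(Mul(3, -3), -1), -3) = Mul(Mul(-9, -1), -3) = Mul(9, -3) = -27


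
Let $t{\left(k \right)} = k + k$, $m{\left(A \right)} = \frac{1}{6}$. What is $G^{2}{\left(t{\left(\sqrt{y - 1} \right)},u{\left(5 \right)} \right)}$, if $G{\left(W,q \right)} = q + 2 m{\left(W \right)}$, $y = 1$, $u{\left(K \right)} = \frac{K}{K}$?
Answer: $\frac{16}{9} \approx 1.7778$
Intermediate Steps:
$u{\left(K \right)} = 1$
$m{\left(A \right)} = \frac{1}{6}$
$t{\left(k \right)} = 2 k$
$G{\left(W,q \right)} = \frac{1}{3} + q$ ($G{\left(W,q \right)} = q + 2 \cdot \frac{1}{6} = q + \frac{1}{3} = \frac{1}{3} + q$)
$G^{2}{\left(t{\left(\sqrt{y - 1} \right)},u{\left(5 \right)} \right)} = \left(\frac{1}{3} + 1\right)^{2} = \left(\frac{4}{3}\right)^{2} = \frac{16}{9}$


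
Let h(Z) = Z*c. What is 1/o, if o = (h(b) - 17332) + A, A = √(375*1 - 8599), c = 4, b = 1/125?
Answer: -8462875/146682294313 - 15625*I*√514/1173458354504 ≈ -5.7695e-5 - 3.0188e-7*I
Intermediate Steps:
b = 1/125 ≈ 0.0080000
A = 4*I*√514 (A = √(375 - 8599) = √(-8224) = 4*I*√514 ≈ 90.686*I)
h(Z) = 4*Z (h(Z) = Z*4 = 4*Z)
o = -2166496/125 + 4*I*√514 (o = (4*(1/125) - 17332) + 4*I*√514 = (4/125 - 17332) + 4*I*√514 = -2166496/125 + 4*I*√514 ≈ -17332.0 + 90.686*I)
1/o = 1/(-2166496/125 + 4*I*√514)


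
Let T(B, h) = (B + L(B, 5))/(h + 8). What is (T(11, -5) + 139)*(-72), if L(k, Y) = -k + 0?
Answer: -10008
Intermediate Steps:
L(k, Y) = -k
T(B, h) = 0 (T(B, h) = (B - B)/(h + 8) = 0/(8 + h) = 0)
(T(11, -5) + 139)*(-72) = (0 + 139)*(-72) = 139*(-72) = -10008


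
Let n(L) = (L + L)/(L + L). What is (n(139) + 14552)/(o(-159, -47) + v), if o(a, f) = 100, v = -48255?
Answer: -14553/48155 ≈ -0.30221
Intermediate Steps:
n(L) = 1 (n(L) = (2*L)/((2*L)) = (2*L)*(1/(2*L)) = 1)
(n(139) + 14552)/(o(-159, -47) + v) = (1 + 14552)/(100 - 48255) = 14553/(-48155) = 14553*(-1/48155) = -14553/48155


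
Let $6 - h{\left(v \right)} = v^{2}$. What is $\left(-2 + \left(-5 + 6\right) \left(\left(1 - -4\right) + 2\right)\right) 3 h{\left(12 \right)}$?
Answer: $-2070$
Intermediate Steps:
$h{\left(v \right)} = 6 - v^{2}$
$\left(-2 + \left(-5 + 6\right) \left(\left(1 - -4\right) + 2\right)\right) 3 h{\left(12 \right)} = \left(-2 + \left(-5 + 6\right) \left(\left(1 - -4\right) + 2\right)\right) 3 \left(6 - 12^{2}\right) = \left(-2 + 1 \left(\left(1 + 4\right) + 2\right)\right) 3 \left(6 - 144\right) = \left(-2 + 1 \left(5 + 2\right)\right) 3 \left(6 - 144\right) = \left(-2 + 1 \cdot 7\right) 3 \left(-138\right) = \left(-2 + 7\right) 3 \left(-138\right) = 5 \cdot 3 \left(-138\right) = 15 \left(-138\right) = -2070$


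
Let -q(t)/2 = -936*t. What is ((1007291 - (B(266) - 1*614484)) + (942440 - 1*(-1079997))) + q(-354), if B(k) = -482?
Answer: 2982006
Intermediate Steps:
q(t) = 1872*t (q(t) = -(-1872)*t = 1872*t)
((1007291 - (B(266) - 1*614484)) + (942440 - 1*(-1079997))) + q(-354) = ((1007291 - (-482 - 1*614484)) + (942440 - 1*(-1079997))) + 1872*(-354) = ((1007291 - (-482 - 614484)) + (942440 + 1079997)) - 662688 = ((1007291 - 1*(-614966)) + 2022437) - 662688 = ((1007291 + 614966) + 2022437) - 662688 = (1622257 + 2022437) - 662688 = 3644694 - 662688 = 2982006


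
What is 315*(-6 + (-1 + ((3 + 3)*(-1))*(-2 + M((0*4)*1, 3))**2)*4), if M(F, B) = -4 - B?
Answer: -615510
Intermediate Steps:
315*(-6 + (-1 + ((3 + 3)*(-1))*(-2 + M((0*4)*1, 3))**2)*4) = 315*(-6 + (-1 + ((3 + 3)*(-1))*(-2 + (-4 - 1*3))**2)*4) = 315*(-6 + (-1 + (6*(-1))*(-2 + (-4 - 3))**2)*4) = 315*(-6 + (-1 - 6*(-2 - 7)**2)*4) = 315*(-6 + (-1 - 6*(-9)**2)*4) = 315*(-6 + (-1 - 6*81)*4) = 315*(-6 + (-1 - 486)*4) = 315*(-6 - 487*4) = 315*(-6 - 1948) = 315*(-1954) = -615510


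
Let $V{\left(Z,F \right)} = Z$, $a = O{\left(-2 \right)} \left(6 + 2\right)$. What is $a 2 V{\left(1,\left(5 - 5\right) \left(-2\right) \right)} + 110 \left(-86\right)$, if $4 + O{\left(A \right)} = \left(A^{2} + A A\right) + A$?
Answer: $-9428$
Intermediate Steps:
$O{\left(A \right)} = -4 + A + 2 A^{2}$ ($O{\left(A \right)} = -4 + \left(\left(A^{2} + A A\right) + A\right) = -4 + \left(\left(A^{2} + A^{2}\right) + A\right) = -4 + \left(2 A^{2} + A\right) = -4 + \left(A + 2 A^{2}\right) = -4 + A + 2 A^{2}$)
$a = 16$ ($a = \left(-4 - 2 + 2 \left(-2\right)^{2}\right) \left(6 + 2\right) = \left(-4 - 2 + 2 \cdot 4\right) 8 = \left(-4 - 2 + 8\right) 8 = 2 \cdot 8 = 16$)
$a 2 V{\left(1,\left(5 - 5\right) \left(-2\right) \right)} + 110 \left(-86\right) = 16 \cdot 2 \cdot 1 + 110 \left(-86\right) = 32 \cdot 1 - 9460 = 32 - 9460 = -9428$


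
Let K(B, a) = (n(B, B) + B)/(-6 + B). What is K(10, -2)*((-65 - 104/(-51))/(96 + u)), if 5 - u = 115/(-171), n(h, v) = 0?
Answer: -915135/591124 ≈ -1.5481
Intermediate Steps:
u = 970/171 (u = 5 - 115/(-171) = 5 - 115*(-1)/171 = 5 - 1*(-115/171) = 5 + 115/171 = 970/171 ≈ 5.6725)
K(B, a) = B/(-6 + B) (K(B, a) = (0 + B)/(-6 + B) = B/(-6 + B))
K(10, -2)*((-65 - 104/(-51))/(96 + u)) = (10/(-6 + 10))*((-65 - 104/(-51))/(96 + 970/171)) = (10/4)*((-65 - 104*(-1/51))/(17386/171)) = (10*(1/4))*((-65 + 104/51)*(171/17386)) = 5*(-3211/51*171/17386)/2 = (5/2)*(-183027/295562) = -915135/591124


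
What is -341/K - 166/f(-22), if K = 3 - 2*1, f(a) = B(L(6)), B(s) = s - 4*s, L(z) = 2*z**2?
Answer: -36745/108 ≈ -340.23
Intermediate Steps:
B(s) = -3*s
f(a) = -216 (f(a) = -6*6**2 = -6*36 = -3*72 = -216)
K = 1 (K = 3 - 2 = 1)
-341/K - 166/f(-22) = -341/1 - 166/(-216) = -341*1 - 166*(-1/216) = -341 + 83/108 = -36745/108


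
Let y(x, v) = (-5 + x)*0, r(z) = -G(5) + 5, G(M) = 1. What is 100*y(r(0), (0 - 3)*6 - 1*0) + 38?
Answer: 38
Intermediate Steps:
r(z) = 4 (r(z) = -1*1 + 5 = -1 + 5 = 4)
y(x, v) = 0
100*y(r(0), (0 - 3)*6 - 1*0) + 38 = 100*0 + 38 = 0 + 38 = 38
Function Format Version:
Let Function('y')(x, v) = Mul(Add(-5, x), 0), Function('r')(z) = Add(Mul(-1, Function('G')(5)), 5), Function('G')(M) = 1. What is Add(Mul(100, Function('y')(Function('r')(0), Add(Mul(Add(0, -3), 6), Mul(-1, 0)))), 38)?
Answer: 38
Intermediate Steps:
Function('r')(z) = 4 (Function('r')(z) = Add(Mul(-1, 1), 5) = Add(-1, 5) = 4)
Function('y')(x, v) = 0
Add(Mul(100, Function('y')(Function('r')(0), Add(Mul(Add(0, -3), 6), Mul(-1, 0)))), 38) = Add(Mul(100, 0), 38) = Add(0, 38) = 38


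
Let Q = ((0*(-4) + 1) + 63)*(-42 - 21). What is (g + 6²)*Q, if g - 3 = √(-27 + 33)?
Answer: -157248 - 4032*√6 ≈ -1.6712e+5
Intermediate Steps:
g = 3 + √6 (g = 3 + √(-27 + 33) = 3 + √6 ≈ 5.4495)
Q = -4032 (Q = ((0 + 1) + 63)*(-63) = (1 + 63)*(-63) = 64*(-63) = -4032)
(g + 6²)*Q = ((3 + √6) + 6²)*(-4032) = ((3 + √6) + 36)*(-4032) = (39 + √6)*(-4032) = -157248 - 4032*√6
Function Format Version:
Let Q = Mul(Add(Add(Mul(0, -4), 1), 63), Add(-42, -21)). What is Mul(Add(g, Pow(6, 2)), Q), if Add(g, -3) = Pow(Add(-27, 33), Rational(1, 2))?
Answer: Add(-157248, Mul(-4032, Pow(6, Rational(1, 2)))) ≈ -1.6712e+5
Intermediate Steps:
g = Add(3, Pow(6, Rational(1, 2))) (g = Add(3, Pow(Add(-27, 33), Rational(1, 2))) = Add(3, Pow(6, Rational(1, 2))) ≈ 5.4495)
Q = -4032 (Q = Mul(Add(Add(0, 1), 63), -63) = Mul(Add(1, 63), -63) = Mul(64, -63) = -4032)
Mul(Add(g, Pow(6, 2)), Q) = Mul(Add(Add(3, Pow(6, Rational(1, 2))), Pow(6, 2)), -4032) = Mul(Add(Add(3, Pow(6, Rational(1, 2))), 36), -4032) = Mul(Add(39, Pow(6, Rational(1, 2))), -4032) = Add(-157248, Mul(-4032, Pow(6, Rational(1, 2))))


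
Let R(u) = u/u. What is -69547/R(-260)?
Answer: -69547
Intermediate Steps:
R(u) = 1
-69547/R(-260) = -69547/1 = -69547*1 = -69547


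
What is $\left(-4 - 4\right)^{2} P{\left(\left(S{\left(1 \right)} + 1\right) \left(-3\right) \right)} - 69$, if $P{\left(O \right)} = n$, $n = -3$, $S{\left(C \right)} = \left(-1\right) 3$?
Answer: $-261$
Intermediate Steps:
$S{\left(C \right)} = -3$
$P{\left(O \right)} = -3$
$\left(-4 - 4\right)^{2} P{\left(\left(S{\left(1 \right)} + 1\right) \left(-3\right) \right)} - 69 = \left(-4 - 4\right)^{2} \left(-3\right) - 69 = \left(-8\right)^{2} \left(-3\right) - 69 = 64 \left(-3\right) - 69 = -192 - 69 = -261$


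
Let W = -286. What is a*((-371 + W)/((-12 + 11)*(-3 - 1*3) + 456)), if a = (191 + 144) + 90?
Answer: -93075/154 ≈ -604.38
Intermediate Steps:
a = 425 (a = 335 + 90 = 425)
a*((-371 + W)/((-12 + 11)*(-3 - 1*3) + 456)) = 425*((-371 - 286)/((-12 + 11)*(-3 - 1*3) + 456)) = 425*(-657/(-(-3 - 3) + 456)) = 425*(-657/(-1*(-6) + 456)) = 425*(-657/(6 + 456)) = 425*(-657/462) = 425*(-657*1/462) = 425*(-219/154) = -93075/154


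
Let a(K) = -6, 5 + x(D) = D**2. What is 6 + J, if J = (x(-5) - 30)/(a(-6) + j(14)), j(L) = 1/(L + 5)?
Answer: 868/113 ≈ 7.6814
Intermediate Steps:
x(D) = -5 + D**2
j(L) = 1/(5 + L)
J = 190/113 (J = ((-5 + (-5)**2) - 30)/(-6 + 1/(5 + 14)) = ((-5 + 25) - 30)/(-6 + 1/19) = (20 - 30)/(-6 + 1/19) = -10/(-113/19) = -10*(-19/113) = 190/113 ≈ 1.6814)
6 + J = 6 + 190/113 = 868/113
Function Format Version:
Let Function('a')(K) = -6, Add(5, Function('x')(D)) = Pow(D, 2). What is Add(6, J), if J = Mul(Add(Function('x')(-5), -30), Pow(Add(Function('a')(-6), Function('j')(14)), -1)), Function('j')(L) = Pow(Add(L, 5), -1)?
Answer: Rational(868, 113) ≈ 7.6814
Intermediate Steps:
Function('x')(D) = Add(-5, Pow(D, 2))
Function('j')(L) = Pow(Add(5, L), -1)
J = Rational(190, 113) (J = Mul(Add(Add(-5, Pow(-5, 2)), -30), Pow(Add(-6, Pow(Add(5, 14), -1)), -1)) = Mul(Add(Add(-5, 25), -30), Pow(Add(-6, Pow(19, -1)), -1)) = Mul(Add(20, -30), Pow(Add(-6, Rational(1, 19)), -1)) = Mul(-10, Pow(Rational(-113, 19), -1)) = Mul(-10, Rational(-19, 113)) = Rational(190, 113) ≈ 1.6814)
Add(6, J) = Add(6, Rational(190, 113)) = Rational(868, 113)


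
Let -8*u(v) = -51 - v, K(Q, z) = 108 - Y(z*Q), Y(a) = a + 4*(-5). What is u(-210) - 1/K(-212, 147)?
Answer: -1243859/62584 ≈ -19.875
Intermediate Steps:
Y(a) = -20 + a (Y(a) = a - 20 = -20 + a)
K(Q, z) = 128 - Q*z (K(Q, z) = 108 - (-20 + z*Q) = 108 - (-20 + Q*z) = 108 + (20 - Q*z) = 128 - Q*z)
u(v) = 51/8 + v/8 (u(v) = -(-51 - v)/8 = 51/8 + v/8)
u(-210) - 1/K(-212, 147) = (51/8 + (1/8)*(-210)) - 1/(128 - 1*(-212)*147) = (51/8 - 105/4) - 1/(128 + 31164) = -159/8 - 1/31292 = -1243859/62584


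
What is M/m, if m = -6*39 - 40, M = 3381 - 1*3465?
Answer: 42/137 ≈ 0.30657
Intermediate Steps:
M = -84 (M = 3381 - 3465 = -84)
m = -274 (m = -234 - 40 = -274)
M/m = -84/(-274) = -84*(-1/274) = 42/137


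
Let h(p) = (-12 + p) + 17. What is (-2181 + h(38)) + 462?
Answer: -1676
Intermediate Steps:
h(p) = 5 + p
(-2181 + h(38)) + 462 = (-2181 + (5 + 38)) + 462 = (-2181 + 43) + 462 = -2138 + 462 = -1676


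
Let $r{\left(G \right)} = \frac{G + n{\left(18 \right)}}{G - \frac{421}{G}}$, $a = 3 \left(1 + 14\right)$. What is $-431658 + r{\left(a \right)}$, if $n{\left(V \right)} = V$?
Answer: $- \frac{692376597}{1604} \approx -4.3166 \cdot 10^{5}$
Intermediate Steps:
$a = 45$ ($a = 3 \cdot 15 = 45$)
$r{\left(G \right)} = \frac{18 + G}{G - \frac{421}{G}}$ ($r{\left(G \right)} = \frac{G + 18}{G - \frac{421}{G}} = \frac{18 + G}{G - \frac{421}{G}}$)
$-431658 + r{\left(a \right)} = -431658 + \frac{45 \left(18 + 45\right)}{-421 + 45^{2}} = -431658 + 45 \frac{1}{-421 + 2025} \cdot 63 = -431658 + 45 \cdot \frac{1}{1604} \cdot 63 = -431658 + \frac{2835}{1604} = - \frac{692376597}{1604}$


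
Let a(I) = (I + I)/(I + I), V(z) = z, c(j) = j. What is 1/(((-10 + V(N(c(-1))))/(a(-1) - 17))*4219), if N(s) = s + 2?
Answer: 16/37971 ≈ 0.00042137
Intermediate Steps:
N(s) = 2 + s
a(I) = 1 (a(I) = (2*I)/((2*I)) = (2*I)*(1/(2*I)) = 1)
1/(((-10 + V(N(c(-1))))/(a(-1) - 17))*4219) = 1/(((-10 + (2 - 1))/(1 - 17))*4219) = 1/(((-10 + 1)/(-16))*4219) = 1/(-9*(-1/16)*4219) = 1/((9/16)*4219) = 1/(37971/16) = 16/37971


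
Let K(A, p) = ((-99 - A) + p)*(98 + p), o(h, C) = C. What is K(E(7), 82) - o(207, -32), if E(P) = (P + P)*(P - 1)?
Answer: -18148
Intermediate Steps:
E(P) = 2*P*(-1 + P) (E(P) = (2*P)*(-1 + P) = 2*P*(-1 + P))
K(A, p) = (98 + p)*(-99 + p - A) (K(A, p) = (-99 + p - A)*(98 + p) = (98 + p)*(-99 + p - A))
K(E(7), 82) - o(207, -32) = (-9702 + 82**2 - 1*82 - 196*7*(-1 + 7) - 1*2*7*(-1 + 7)*82) - 1*(-32) = (-9702 + 6724 - 82 - 196*7*6 - 1*2*7*6*82) + 32 = (-9702 + 6724 - 82 - 98*84 - 1*84*82) + 32 = (-9702 + 6724 - 82 - 8232 - 6888) + 32 = -18180 + 32 = -18148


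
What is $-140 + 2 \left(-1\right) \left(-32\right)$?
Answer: $-76$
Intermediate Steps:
$-140 + 2 \left(-1\right) \left(-32\right) = -140 - -64 = -140 + 64 = -76$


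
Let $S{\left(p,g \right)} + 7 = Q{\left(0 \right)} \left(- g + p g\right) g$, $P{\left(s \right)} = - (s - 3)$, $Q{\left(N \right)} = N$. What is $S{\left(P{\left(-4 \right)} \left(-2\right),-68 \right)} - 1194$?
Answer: $-1201$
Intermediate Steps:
$P{\left(s \right)} = 3 - s$ ($P{\left(s \right)} = - (-3 + s) = 3 - s$)
$S{\left(p,g \right)} = -7$ ($S{\left(p,g \right)} = -7 + 0 \left(- g + p g\right) g = -7 + 0 \left(- g + g p\right) g = -7 + 0 g = -7 + 0 = -7$)
$S{\left(P{\left(-4 \right)} \left(-2\right),-68 \right)} - 1194 = -7 - 1194 = -1201$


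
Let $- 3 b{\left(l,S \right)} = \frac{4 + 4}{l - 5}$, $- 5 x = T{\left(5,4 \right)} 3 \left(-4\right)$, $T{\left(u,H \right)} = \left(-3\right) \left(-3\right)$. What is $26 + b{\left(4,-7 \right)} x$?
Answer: $\frac{418}{5} \approx 83.6$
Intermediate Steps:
$T{\left(u,H \right)} = 9$
$x = \frac{108}{5}$ ($x = - \frac{9 \cdot 3 \left(-4\right)}{5} = - \frac{27 \left(-4\right)}{5} = \left(- \frac{1}{5}\right) \left(-108\right) = \frac{108}{5} \approx 21.6$)
$b{\left(l,S \right)} = - \frac{8}{3 \left(-5 + l\right)}$ ($b{\left(l,S \right)} = - \frac{\left(4 + 4\right) \frac{1}{l - 5}}{3} = - \frac{8 \frac{1}{-5 + l}}{3} = - \frac{8}{3 \left(-5 + l\right)}$)
$26 + b{\left(4,-7 \right)} x = 26 + - \frac{8}{-15 + 3 \cdot 4} \cdot \frac{108}{5} = 26 + - \frac{8}{-15 + 12} \cdot \frac{108}{5} = 26 + - \frac{8}{-3} \cdot \frac{108}{5} = 26 + \left(-8\right) \left(- \frac{1}{3}\right) \frac{108}{5} = 26 + \frac{8}{3} \cdot \frac{108}{5} = 26 + \frac{288}{5} = \frac{418}{5}$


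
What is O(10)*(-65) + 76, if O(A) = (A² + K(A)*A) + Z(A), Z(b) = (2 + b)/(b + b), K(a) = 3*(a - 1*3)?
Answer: -20113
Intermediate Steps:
K(a) = -9 + 3*a (K(a) = 3*(a - 3) = 3*(-3 + a) = -9 + 3*a)
Z(b) = (2 + b)/(2*b) (Z(b) = (2 + b)/((2*b)) = (2 + b)*(1/(2*b)) = (2 + b)/(2*b))
O(A) = A² + A*(-9 + 3*A) + (2 + A)/(2*A) (O(A) = (A² + (-9 + 3*A)*A) + (2 + A)/(2*A) = (A² + A*(-9 + 3*A)) + (2 + A)/(2*A) = A² + A*(-9 + 3*A) + (2 + A)/(2*A))
O(10)*(-65) + 76 = (½ + 1/10 - 9*10 + 4*10²)*(-65) + 76 = (½ + ⅒ - 90 + 4*100)*(-65) + 76 = (½ + ⅒ - 90 + 400)*(-65) + 76 = (1553/5)*(-65) + 76 = -20189 + 76 = -20113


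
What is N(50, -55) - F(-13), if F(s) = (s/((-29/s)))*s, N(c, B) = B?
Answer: -3792/29 ≈ -130.76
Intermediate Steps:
F(s) = -s³/29 (F(s) = (s*(-s/29))*s = (-s²/29)*s = -s³/29)
N(50, -55) - F(-13) = -55 - (-1)*(-13)³/29 = -55 - (-1)*(-2197)/29 = -55 - 1*2197/29 = -55 - 2197/29 = -3792/29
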